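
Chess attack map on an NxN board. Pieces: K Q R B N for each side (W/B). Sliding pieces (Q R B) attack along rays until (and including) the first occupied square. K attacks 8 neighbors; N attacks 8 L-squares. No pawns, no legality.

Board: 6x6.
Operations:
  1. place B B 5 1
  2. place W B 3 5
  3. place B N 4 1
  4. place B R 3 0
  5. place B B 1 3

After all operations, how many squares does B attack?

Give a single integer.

Answer: 17

Derivation:
Op 1: place BB@(5,1)
Op 2: place WB@(3,5)
Op 3: place BN@(4,1)
Op 4: place BR@(3,0)
Op 5: place BB@(1,3)
Per-piece attacks for B:
  BB@(1,3): attacks (2,4) (3,5) (2,2) (3,1) (4,0) (0,4) (0,2) [ray(1,1) blocked at (3,5)]
  BR@(3,0): attacks (3,1) (3,2) (3,3) (3,4) (3,5) (4,0) (5,0) (2,0) (1,0) (0,0) [ray(0,1) blocked at (3,5)]
  BN@(4,1): attacks (5,3) (3,3) (2,2) (2,0)
  BB@(5,1): attacks (4,2) (3,3) (2,4) (1,5) (4,0)
Union (17 distinct): (0,0) (0,2) (0,4) (1,0) (1,5) (2,0) (2,2) (2,4) (3,1) (3,2) (3,3) (3,4) (3,5) (4,0) (4,2) (5,0) (5,3)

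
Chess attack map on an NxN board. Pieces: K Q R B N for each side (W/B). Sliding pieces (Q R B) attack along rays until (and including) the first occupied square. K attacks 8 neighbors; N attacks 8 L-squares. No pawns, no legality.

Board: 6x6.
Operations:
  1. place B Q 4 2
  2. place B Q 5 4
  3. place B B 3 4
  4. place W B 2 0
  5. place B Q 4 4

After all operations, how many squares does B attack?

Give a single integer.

Op 1: place BQ@(4,2)
Op 2: place BQ@(5,4)
Op 3: place BB@(3,4)
Op 4: place WB@(2,0)
Op 5: place BQ@(4,4)
Per-piece attacks for B:
  BB@(3,4): attacks (4,5) (4,3) (5,2) (2,5) (2,3) (1,2) (0,1)
  BQ@(4,2): attacks (4,3) (4,4) (4,1) (4,0) (5,2) (3,2) (2,2) (1,2) (0,2) (5,3) (5,1) (3,3) (2,4) (1,5) (3,1) (2,0) [ray(0,1) blocked at (4,4); ray(-1,-1) blocked at (2,0)]
  BQ@(4,4): attacks (4,5) (4,3) (4,2) (5,4) (3,4) (5,5) (5,3) (3,5) (3,3) (2,2) (1,1) (0,0) [ray(0,-1) blocked at (4,2); ray(1,0) blocked at (5,4); ray(-1,0) blocked at (3,4)]
  BQ@(5,4): attacks (5,5) (5,3) (5,2) (5,1) (5,0) (4,4) (4,5) (4,3) (3,2) (2,1) (1,0) [ray(-1,0) blocked at (4,4)]
Union (30 distinct): (0,0) (0,1) (0,2) (1,0) (1,1) (1,2) (1,5) (2,0) (2,1) (2,2) (2,3) (2,4) (2,5) (3,1) (3,2) (3,3) (3,4) (3,5) (4,0) (4,1) (4,2) (4,3) (4,4) (4,5) (5,0) (5,1) (5,2) (5,3) (5,4) (5,5)

Answer: 30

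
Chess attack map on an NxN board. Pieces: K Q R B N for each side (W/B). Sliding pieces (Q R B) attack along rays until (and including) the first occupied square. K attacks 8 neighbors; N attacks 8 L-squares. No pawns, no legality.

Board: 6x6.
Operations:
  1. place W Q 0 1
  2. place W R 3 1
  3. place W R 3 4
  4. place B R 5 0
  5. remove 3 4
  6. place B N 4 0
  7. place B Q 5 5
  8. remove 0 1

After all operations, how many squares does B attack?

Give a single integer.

Op 1: place WQ@(0,1)
Op 2: place WR@(3,1)
Op 3: place WR@(3,4)
Op 4: place BR@(5,0)
Op 5: remove (3,4)
Op 6: place BN@(4,0)
Op 7: place BQ@(5,5)
Op 8: remove (0,1)
Per-piece attacks for B:
  BN@(4,0): attacks (5,2) (3,2) (2,1)
  BR@(5,0): attacks (5,1) (5,2) (5,3) (5,4) (5,5) (4,0) [ray(0,1) blocked at (5,5); ray(-1,0) blocked at (4,0)]
  BQ@(5,5): attacks (5,4) (5,3) (5,2) (5,1) (5,0) (4,5) (3,5) (2,5) (1,5) (0,5) (4,4) (3,3) (2,2) (1,1) (0,0) [ray(0,-1) blocked at (5,0)]
Union (19 distinct): (0,0) (0,5) (1,1) (1,5) (2,1) (2,2) (2,5) (3,2) (3,3) (3,5) (4,0) (4,4) (4,5) (5,0) (5,1) (5,2) (5,3) (5,4) (5,5)

Answer: 19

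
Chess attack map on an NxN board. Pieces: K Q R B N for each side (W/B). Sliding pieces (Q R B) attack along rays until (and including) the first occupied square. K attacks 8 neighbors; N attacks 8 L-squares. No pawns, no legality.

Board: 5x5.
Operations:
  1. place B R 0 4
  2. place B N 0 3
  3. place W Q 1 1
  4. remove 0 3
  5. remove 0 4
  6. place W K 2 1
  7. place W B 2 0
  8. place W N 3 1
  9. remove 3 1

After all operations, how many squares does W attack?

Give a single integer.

Answer: 17

Derivation:
Op 1: place BR@(0,4)
Op 2: place BN@(0,3)
Op 3: place WQ@(1,1)
Op 4: remove (0,3)
Op 5: remove (0,4)
Op 6: place WK@(2,1)
Op 7: place WB@(2,0)
Op 8: place WN@(3,1)
Op 9: remove (3,1)
Per-piece attacks for W:
  WQ@(1,1): attacks (1,2) (1,3) (1,4) (1,0) (2,1) (0,1) (2,2) (3,3) (4,4) (2,0) (0,2) (0,0) [ray(1,0) blocked at (2,1); ray(1,-1) blocked at (2,0)]
  WB@(2,0): attacks (3,1) (4,2) (1,1) [ray(-1,1) blocked at (1,1)]
  WK@(2,1): attacks (2,2) (2,0) (3,1) (1,1) (3,2) (3,0) (1,2) (1,0)
Union (17 distinct): (0,0) (0,1) (0,2) (1,0) (1,1) (1,2) (1,3) (1,4) (2,0) (2,1) (2,2) (3,0) (3,1) (3,2) (3,3) (4,2) (4,4)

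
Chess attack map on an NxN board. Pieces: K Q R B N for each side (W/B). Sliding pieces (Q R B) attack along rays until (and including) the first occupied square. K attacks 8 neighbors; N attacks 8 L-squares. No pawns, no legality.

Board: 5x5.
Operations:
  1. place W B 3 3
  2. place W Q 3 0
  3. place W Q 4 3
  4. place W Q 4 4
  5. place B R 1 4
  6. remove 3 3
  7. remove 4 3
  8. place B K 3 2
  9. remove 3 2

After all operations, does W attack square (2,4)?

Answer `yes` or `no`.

Op 1: place WB@(3,3)
Op 2: place WQ@(3,0)
Op 3: place WQ@(4,3)
Op 4: place WQ@(4,4)
Op 5: place BR@(1,4)
Op 6: remove (3,3)
Op 7: remove (4,3)
Op 8: place BK@(3,2)
Op 9: remove (3,2)
Per-piece attacks for W:
  WQ@(3,0): attacks (3,1) (3,2) (3,3) (3,4) (4,0) (2,0) (1,0) (0,0) (4,1) (2,1) (1,2) (0,3)
  WQ@(4,4): attacks (4,3) (4,2) (4,1) (4,0) (3,4) (2,4) (1,4) (3,3) (2,2) (1,1) (0,0) [ray(-1,0) blocked at (1,4)]
W attacks (2,4): yes

Answer: yes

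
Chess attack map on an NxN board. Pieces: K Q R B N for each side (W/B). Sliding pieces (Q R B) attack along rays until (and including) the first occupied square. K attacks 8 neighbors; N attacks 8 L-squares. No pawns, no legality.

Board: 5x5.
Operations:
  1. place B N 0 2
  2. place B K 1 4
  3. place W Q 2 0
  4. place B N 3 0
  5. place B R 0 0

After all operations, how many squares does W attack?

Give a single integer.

Answer: 11

Derivation:
Op 1: place BN@(0,2)
Op 2: place BK@(1,4)
Op 3: place WQ@(2,0)
Op 4: place BN@(3,0)
Op 5: place BR@(0,0)
Per-piece attacks for W:
  WQ@(2,0): attacks (2,1) (2,2) (2,3) (2,4) (3,0) (1,0) (0,0) (3,1) (4,2) (1,1) (0,2) [ray(1,0) blocked at (3,0); ray(-1,0) blocked at (0,0); ray(-1,1) blocked at (0,2)]
Union (11 distinct): (0,0) (0,2) (1,0) (1,1) (2,1) (2,2) (2,3) (2,4) (3,0) (3,1) (4,2)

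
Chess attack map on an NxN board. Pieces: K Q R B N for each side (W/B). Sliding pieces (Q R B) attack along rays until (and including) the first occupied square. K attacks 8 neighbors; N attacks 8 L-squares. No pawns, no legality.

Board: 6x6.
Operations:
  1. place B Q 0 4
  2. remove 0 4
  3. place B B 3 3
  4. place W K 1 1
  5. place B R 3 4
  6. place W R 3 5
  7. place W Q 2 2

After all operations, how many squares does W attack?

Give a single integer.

Answer: 25

Derivation:
Op 1: place BQ@(0,4)
Op 2: remove (0,4)
Op 3: place BB@(3,3)
Op 4: place WK@(1,1)
Op 5: place BR@(3,4)
Op 6: place WR@(3,5)
Op 7: place WQ@(2,2)
Per-piece attacks for W:
  WK@(1,1): attacks (1,2) (1,0) (2,1) (0,1) (2,2) (2,0) (0,2) (0,0)
  WQ@(2,2): attacks (2,3) (2,4) (2,5) (2,1) (2,0) (3,2) (4,2) (5,2) (1,2) (0,2) (3,3) (3,1) (4,0) (1,3) (0,4) (1,1) [ray(1,1) blocked at (3,3); ray(-1,-1) blocked at (1,1)]
  WR@(3,5): attacks (3,4) (4,5) (5,5) (2,5) (1,5) (0,5) [ray(0,-1) blocked at (3,4)]
Union (25 distinct): (0,0) (0,1) (0,2) (0,4) (0,5) (1,0) (1,1) (1,2) (1,3) (1,5) (2,0) (2,1) (2,2) (2,3) (2,4) (2,5) (3,1) (3,2) (3,3) (3,4) (4,0) (4,2) (4,5) (5,2) (5,5)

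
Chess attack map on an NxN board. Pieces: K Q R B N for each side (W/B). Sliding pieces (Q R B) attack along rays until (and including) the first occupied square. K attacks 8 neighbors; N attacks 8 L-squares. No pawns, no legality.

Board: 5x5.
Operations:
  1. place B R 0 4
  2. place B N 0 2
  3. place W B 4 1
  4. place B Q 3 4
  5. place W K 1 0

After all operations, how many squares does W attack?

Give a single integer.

Op 1: place BR@(0,4)
Op 2: place BN@(0,2)
Op 3: place WB@(4,1)
Op 4: place BQ@(3,4)
Op 5: place WK@(1,0)
Per-piece attacks for W:
  WK@(1,0): attacks (1,1) (2,0) (0,0) (2,1) (0,1)
  WB@(4,1): attacks (3,2) (2,3) (1,4) (3,0)
Union (9 distinct): (0,0) (0,1) (1,1) (1,4) (2,0) (2,1) (2,3) (3,0) (3,2)

Answer: 9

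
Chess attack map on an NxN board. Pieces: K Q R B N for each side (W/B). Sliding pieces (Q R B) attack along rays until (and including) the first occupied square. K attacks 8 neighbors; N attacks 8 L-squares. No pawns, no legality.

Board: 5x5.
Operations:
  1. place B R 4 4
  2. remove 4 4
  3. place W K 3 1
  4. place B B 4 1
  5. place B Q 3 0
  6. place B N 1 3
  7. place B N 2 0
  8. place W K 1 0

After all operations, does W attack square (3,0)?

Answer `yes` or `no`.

Op 1: place BR@(4,4)
Op 2: remove (4,4)
Op 3: place WK@(3,1)
Op 4: place BB@(4,1)
Op 5: place BQ@(3,0)
Op 6: place BN@(1,3)
Op 7: place BN@(2,0)
Op 8: place WK@(1,0)
Per-piece attacks for W:
  WK@(1,0): attacks (1,1) (2,0) (0,0) (2,1) (0,1)
  WK@(3,1): attacks (3,2) (3,0) (4,1) (2,1) (4,2) (4,0) (2,2) (2,0)
W attacks (3,0): yes

Answer: yes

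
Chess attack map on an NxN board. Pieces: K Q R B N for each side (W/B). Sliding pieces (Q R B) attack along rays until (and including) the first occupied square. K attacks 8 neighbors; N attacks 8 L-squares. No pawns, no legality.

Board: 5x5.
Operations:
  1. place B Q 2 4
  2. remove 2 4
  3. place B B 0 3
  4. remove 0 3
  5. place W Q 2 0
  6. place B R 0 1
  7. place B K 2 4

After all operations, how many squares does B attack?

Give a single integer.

Op 1: place BQ@(2,4)
Op 2: remove (2,4)
Op 3: place BB@(0,3)
Op 4: remove (0,3)
Op 5: place WQ@(2,0)
Op 6: place BR@(0,1)
Op 7: place BK@(2,4)
Per-piece attacks for B:
  BR@(0,1): attacks (0,2) (0,3) (0,4) (0,0) (1,1) (2,1) (3,1) (4,1)
  BK@(2,4): attacks (2,3) (3,4) (1,4) (3,3) (1,3)
Union (13 distinct): (0,0) (0,2) (0,3) (0,4) (1,1) (1,3) (1,4) (2,1) (2,3) (3,1) (3,3) (3,4) (4,1)

Answer: 13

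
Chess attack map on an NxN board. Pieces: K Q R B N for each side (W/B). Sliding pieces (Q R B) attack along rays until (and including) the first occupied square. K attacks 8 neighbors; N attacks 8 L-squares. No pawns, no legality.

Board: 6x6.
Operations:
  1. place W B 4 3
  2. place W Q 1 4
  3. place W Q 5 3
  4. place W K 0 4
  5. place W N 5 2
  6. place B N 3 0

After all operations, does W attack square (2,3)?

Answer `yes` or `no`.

Answer: yes

Derivation:
Op 1: place WB@(4,3)
Op 2: place WQ@(1,4)
Op 3: place WQ@(5,3)
Op 4: place WK@(0,4)
Op 5: place WN@(5,2)
Op 6: place BN@(3,0)
Per-piece attacks for W:
  WK@(0,4): attacks (0,5) (0,3) (1,4) (1,5) (1,3)
  WQ@(1,4): attacks (1,5) (1,3) (1,2) (1,1) (1,0) (2,4) (3,4) (4,4) (5,4) (0,4) (2,5) (2,3) (3,2) (4,1) (5,0) (0,5) (0,3) [ray(-1,0) blocked at (0,4)]
  WB@(4,3): attacks (5,4) (5,2) (3,4) (2,5) (3,2) (2,1) (1,0) [ray(1,-1) blocked at (5,2)]
  WN@(5,2): attacks (4,4) (3,3) (4,0) (3,1)
  WQ@(5,3): attacks (5,4) (5,5) (5,2) (4,3) (4,4) (3,5) (4,2) (3,1) (2,0) [ray(0,-1) blocked at (5,2); ray(-1,0) blocked at (4,3)]
W attacks (2,3): yes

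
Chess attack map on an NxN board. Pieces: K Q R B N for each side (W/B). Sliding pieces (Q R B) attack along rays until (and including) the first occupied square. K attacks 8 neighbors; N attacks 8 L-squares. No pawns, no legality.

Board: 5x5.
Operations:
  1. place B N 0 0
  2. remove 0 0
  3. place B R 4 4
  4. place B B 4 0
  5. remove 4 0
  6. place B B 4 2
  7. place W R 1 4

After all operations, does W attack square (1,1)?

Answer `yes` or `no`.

Answer: yes

Derivation:
Op 1: place BN@(0,0)
Op 2: remove (0,0)
Op 3: place BR@(4,4)
Op 4: place BB@(4,0)
Op 5: remove (4,0)
Op 6: place BB@(4,2)
Op 7: place WR@(1,4)
Per-piece attacks for W:
  WR@(1,4): attacks (1,3) (1,2) (1,1) (1,0) (2,4) (3,4) (4,4) (0,4) [ray(1,0) blocked at (4,4)]
W attacks (1,1): yes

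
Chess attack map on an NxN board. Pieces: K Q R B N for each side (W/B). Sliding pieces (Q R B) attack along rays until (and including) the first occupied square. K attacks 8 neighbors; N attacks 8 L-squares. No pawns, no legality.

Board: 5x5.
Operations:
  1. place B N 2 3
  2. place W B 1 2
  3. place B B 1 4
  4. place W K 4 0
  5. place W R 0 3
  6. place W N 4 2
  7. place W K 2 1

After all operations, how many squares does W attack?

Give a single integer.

Answer: 18

Derivation:
Op 1: place BN@(2,3)
Op 2: place WB@(1,2)
Op 3: place BB@(1,4)
Op 4: place WK@(4,0)
Op 5: place WR@(0,3)
Op 6: place WN@(4,2)
Op 7: place WK@(2,1)
Per-piece attacks for W:
  WR@(0,3): attacks (0,4) (0,2) (0,1) (0,0) (1,3) (2,3) [ray(1,0) blocked at (2,3)]
  WB@(1,2): attacks (2,3) (2,1) (0,3) (0,1) [ray(1,1) blocked at (2,3); ray(1,-1) blocked at (2,1); ray(-1,1) blocked at (0,3)]
  WK@(2,1): attacks (2,2) (2,0) (3,1) (1,1) (3,2) (3,0) (1,2) (1,0)
  WK@(4,0): attacks (4,1) (3,0) (3,1)
  WN@(4,2): attacks (3,4) (2,3) (3,0) (2,1)
Union (18 distinct): (0,0) (0,1) (0,2) (0,3) (0,4) (1,0) (1,1) (1,2) (1,3) (2,0) (2,1) (2,2) (2,3) (3,0) (3,1) (3,2) (3,4) (4,1)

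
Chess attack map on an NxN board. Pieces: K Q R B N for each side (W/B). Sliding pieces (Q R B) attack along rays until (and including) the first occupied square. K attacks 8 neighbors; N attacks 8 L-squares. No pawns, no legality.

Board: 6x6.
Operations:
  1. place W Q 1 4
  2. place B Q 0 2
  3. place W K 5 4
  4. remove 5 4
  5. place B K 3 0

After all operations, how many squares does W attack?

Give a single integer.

Answer: 17

Derivation:
Op 1: place WQ@(1,4)
Op 2: place BQ@(0,2)
Op 3: place WK@(5,4)
Op 4: remove (5,4)
Op 5: place BK@(3,0)
Per-piece attacks for W:
  WQ@(1,4): attacks (1,5) (1,3) (1,2) (1,1) (1,0) (2,4) (3,4) (4,4) (5,4) (0,4) (2,5) (2,3) (3,2) (4,1) (5,0) (0,5) (0,3)
Union (17 distinct): (0,3) (0,4) (0,5) (1,0) (1,1) (1,2) (1,3) (1,5) (2,3) (2,4) (2,5) (3,2) (3,4) (4,1) (4,4) (5,0) (5,4)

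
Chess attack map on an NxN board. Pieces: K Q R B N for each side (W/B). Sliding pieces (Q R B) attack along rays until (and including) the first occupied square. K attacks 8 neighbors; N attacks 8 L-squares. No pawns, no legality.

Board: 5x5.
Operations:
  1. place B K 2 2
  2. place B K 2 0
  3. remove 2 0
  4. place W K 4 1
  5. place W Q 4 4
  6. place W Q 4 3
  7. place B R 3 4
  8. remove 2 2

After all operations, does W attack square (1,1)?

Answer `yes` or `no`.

Op 1: place BK@(2,2)
Op 2: place BK@(2,0)
Op 3: remove (2,0)
Op 4: place WK@(4,1)
Op 5: place WQ@(4,4)
Op 6: place WQ@(4,3)
Op 7: place BR@(3,4)
Op 8: remove (2,2)
Per-piece attacks for W:
  WK@(4,1): attacks (4,2) (4,0) (3,1) (3,2) (3,0)
  WQ@(4,3): attacks (4,4) (4,2) (4,1) (3,3) (2,3) (1,3) (0,3) (3,4) (3,2) (2,1) (1,0) [ray(0,1) blocked at (4,4); ray(0,-1) blocked at (4,1); ray(-1,1) blocked at (3,4)]
  WQ@(4,4): attacks (4,3) (3,4) (3,3) (2,2) (1,1) (0,0) [ray(0,-1) blocked at (4,3); ray(-1,0) blocked at (3,4)]
W attacks (1,1): yes

Answer: yes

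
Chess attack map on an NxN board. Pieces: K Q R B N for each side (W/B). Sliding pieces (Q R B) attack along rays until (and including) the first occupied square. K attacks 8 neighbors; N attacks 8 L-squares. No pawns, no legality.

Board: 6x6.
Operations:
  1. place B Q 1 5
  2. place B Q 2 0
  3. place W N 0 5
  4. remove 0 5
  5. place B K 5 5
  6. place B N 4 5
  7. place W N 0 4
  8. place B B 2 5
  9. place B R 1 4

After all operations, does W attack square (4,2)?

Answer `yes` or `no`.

Op 1: place BQ@(1,5)
Op 2: place BQ@(2,0)
Op 3: place WN@(0,5)
Op 4: remove (0,5)
Op 5: place BK@(5,5)
Op 6: place BN@(4,5)
Op 7: place WN@(0,4)
Op 8: place BB@(2,5)
Op 9: place BR@(1,4)
Per-piece attacks for W:
  WN@(0,4): attacks (2,5) (1,2) (2,3)
W attacks (4,2): no

Answer: no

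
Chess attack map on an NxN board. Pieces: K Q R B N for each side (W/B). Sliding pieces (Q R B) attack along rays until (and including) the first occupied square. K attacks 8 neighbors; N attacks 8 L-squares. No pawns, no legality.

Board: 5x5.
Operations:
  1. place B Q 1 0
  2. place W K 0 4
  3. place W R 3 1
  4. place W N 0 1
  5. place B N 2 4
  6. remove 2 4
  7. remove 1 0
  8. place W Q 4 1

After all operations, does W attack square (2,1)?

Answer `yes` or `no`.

Op 1: place BQ@(1,0)
Op 2: place WK@(0,4)
Op 3: place WR@(3,1)
Op 4: place WN@(0,1)
Op 5: place BN@(2,4)
Op 6: remove (2,4)
Op 7: remove (1,0)
Op 8: place WQ@(4,1)
Per-piece attacks for W:
  WN@(0,1): attacks (1,3) (2,2) (2,0)
  WK@(0,4): attacks (0,3) (1,4) (1,3)
  WR@(3,1): attacks (3,2) (3,3) (3,4) (3,0) (4,1) (2,1) (1,1) (0,1) [ray(1,0) blocked at (4,1); ray(-1,0) blocked at (0,1)]
  WQ@(4,1): attacks (4,2) (4,3) (4,4) (4,0) (3,1) (3,2) (2,3) (1,4) (3,0) [ray(-1,0) blocked at (3,1)]
W attacks (2,1): yes

Answer: yes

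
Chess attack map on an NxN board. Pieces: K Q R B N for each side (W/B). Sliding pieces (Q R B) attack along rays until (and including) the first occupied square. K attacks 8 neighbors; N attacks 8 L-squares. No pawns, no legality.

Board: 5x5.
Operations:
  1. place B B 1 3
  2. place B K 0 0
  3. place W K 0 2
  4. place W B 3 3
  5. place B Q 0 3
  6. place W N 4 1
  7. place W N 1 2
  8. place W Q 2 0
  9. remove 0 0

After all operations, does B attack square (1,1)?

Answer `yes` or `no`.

Answer: no

Derivation:
Op 1: place BB@(1,3)
Op 2: place BK@(0,0)
Op 3: place WK@(0,2)
Op 4: place WB@(3,3)
Op 5: place BQ@(0,3)
Op 6: place WN@(4,1)
Op 7: place WN@(1,2)
Op 8: place WQ@(2,0)
Op 9: remove (0,0)
Per-piece attacks for B:
  BQ@(0,3): attacks (0,4) (0,2) (1,3) (1,4) (1,2) [ray(0,-1) blocked at (0,2); ray(1,0) blocked at (1,3); ray(1,-1) blocked at (1,2)]
  BB@(1,3): attacks (2,4) (2,2) (3,1) (4,0) (0,4) (0,2) [ray(-1,-1) blocked at (0,2)]
B attacks (1,1): no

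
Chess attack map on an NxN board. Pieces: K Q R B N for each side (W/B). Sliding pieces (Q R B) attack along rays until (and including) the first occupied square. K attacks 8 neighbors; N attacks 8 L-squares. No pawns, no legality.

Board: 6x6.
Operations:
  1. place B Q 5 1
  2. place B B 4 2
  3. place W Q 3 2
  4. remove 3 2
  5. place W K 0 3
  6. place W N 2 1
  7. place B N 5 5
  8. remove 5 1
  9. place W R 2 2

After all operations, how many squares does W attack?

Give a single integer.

Op 1: place BQ@(5,1)
Op 2: place BB@(4,2)
Op 3: place WQ@(3,2)
Op 4: remove (3,2)
Op 5: place WK@(0,3)
Op 6: place WN@(2,1)
Op 7: place BN@(5,5)
Op 8: remove (5,1)
Op 9: place WR@(2,2)
Per-piece attacks for W:
  WK@(0,3): attacks (0,4) (0,2) (1,3) (1,4) (1,2)
  WN@(2,1): attacks (3,3) (4,2) (1,3) (0,2) (4,0) (0,0)
  WR@(2,2): attacks (2,3) (2,4) (2,5) (2,1) (3,2) (4,2) (1,2) (0,2) [ray(0,-1) blocked at (2,1); ray(1,0) blocked at (4,2)]
Union (14 distinct): (0,0) (0,2) (0,4) (1,2) (1,3) (1,4) (2,1) (2,3) (2,4) (2,5) (3,2) (3,3) (4,0) (4,2)

Answer: 14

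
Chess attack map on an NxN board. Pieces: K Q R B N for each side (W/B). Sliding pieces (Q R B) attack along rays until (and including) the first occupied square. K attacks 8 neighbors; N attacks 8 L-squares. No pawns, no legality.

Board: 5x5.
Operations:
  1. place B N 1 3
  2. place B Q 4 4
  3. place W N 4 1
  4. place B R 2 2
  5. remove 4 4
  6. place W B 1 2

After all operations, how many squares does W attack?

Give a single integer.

Op 1: place BN@(1,3)
Op 2: place BQ@(4,4)
Op 3: place WN@(4,1)
Op 4: place BR@(2,2)
Op 5: remove (4,4)
Op 6: place WB@(1,2)
Per-piece attacks for W:
  WB@(1,2): attacks (2,3) (3,4) (2,1) (3,0) (0,3) (0,1)
  WN@(4,1): attacks (3,3) (2,2) (2,0)
Union (9 distinct): (0,1) (0,3) (2,0) (2,1) (2,2) (2,3) (3,0) (3,3) (3,4)

Answer: 9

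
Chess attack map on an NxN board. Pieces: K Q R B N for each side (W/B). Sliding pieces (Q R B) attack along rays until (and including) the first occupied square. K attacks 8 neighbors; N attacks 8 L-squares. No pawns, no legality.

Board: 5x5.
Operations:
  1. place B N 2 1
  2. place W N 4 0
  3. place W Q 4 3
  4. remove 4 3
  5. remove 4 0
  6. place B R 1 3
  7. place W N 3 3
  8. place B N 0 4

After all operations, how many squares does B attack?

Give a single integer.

Op 1: place BN@(2,1)
Op 2: place WN@(4,0)
Op 3: place WQ@(4,3)
Op 4: remove (4,3)
Op 5: remove (4,0)
Op 6: place BR@(1,3)
Op 7: place WN@(3,3)
Op 8: place BN@(0,4)
Per-piece attacks for B:
  BN@(0,4): attacks (1,2) (2,3)
  BR@(1,3): attacks (1,4) (1,2) (1,1) (1,0) (2,3) (3,3) (0,3) [ray(1,0) blocked at (3,3)]
  BN@(2,1): attacks (3,3) (4,2) (1,3) (0,2) (4,0) (0,0)
Union (12 distinct): (0,0) (0,2) (0,3) (1,0) (1,1) (1,2) (1,3) (1,4) (2,3) (3,3) (4,0) (4,2)

Answer: 12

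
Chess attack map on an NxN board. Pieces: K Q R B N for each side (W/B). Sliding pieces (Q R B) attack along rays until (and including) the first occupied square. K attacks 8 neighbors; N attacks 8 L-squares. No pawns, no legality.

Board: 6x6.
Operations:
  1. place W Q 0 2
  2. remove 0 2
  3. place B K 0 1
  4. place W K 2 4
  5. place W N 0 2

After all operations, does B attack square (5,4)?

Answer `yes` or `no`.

Op 1: place WQ@(0,2)
Op 2: remove (0,2)
Op 3: place BK@(0,1)
Op 4: place WK@(2,4)
Op 5: place WN@(0,2)
Per-piece attacks for B:
  BK@(0,1): attacks (0,2) (0,0) (1,1) (1,2) (1,0)
B attacks (5,4): no

Answer: no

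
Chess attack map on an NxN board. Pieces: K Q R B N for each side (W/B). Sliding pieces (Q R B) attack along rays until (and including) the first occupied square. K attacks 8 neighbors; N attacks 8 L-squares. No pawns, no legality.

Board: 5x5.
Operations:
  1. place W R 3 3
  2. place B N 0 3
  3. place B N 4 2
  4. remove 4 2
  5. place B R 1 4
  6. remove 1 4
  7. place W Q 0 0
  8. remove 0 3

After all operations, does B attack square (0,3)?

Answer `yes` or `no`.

Answer: no

Derivation:
Op 1: place WR@(3,3)
Op 2: place BN@(0,3)
Op 3: place BN@(4,2)
Op 4: remove (4,2)
Op 5: place BR@(1,4)
Op 6: remove (1,4)
Op 7: place WQ@(0,0)
Op 8: remove (0,3)
Per-piece attacks for B:
B attacks (0,3): no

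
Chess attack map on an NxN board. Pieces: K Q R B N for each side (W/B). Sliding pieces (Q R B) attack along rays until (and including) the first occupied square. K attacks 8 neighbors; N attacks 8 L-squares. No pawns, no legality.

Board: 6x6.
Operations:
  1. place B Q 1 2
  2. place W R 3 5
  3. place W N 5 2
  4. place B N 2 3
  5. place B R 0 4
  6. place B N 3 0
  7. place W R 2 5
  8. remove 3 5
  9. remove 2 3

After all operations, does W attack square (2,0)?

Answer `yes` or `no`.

Answer: yes

Derivation:
Op 1: place BQ@(1,2)
Op 2: place WR@(3,5)
Op 3: place WN@(5,2)
Op 4: place BN@(2,3)
Op 5: place BR@(0,4)
Op 6: place BN@(3,0)
Op 7: place WR@(2,5)
Op 8: remove (3,5)
Op 9: remove (2,3)
Per-piece attacks for W:
  WR@(2,5): attacks (2,4) (2,3) (2,2) (2,1) (2,0) (3,5) (4,5) (5,5) (1,5) (0,5)
  WN@(5,2): attacks (4,4) (3,3) (4,0) (3,1)
W attacks (2,0): yes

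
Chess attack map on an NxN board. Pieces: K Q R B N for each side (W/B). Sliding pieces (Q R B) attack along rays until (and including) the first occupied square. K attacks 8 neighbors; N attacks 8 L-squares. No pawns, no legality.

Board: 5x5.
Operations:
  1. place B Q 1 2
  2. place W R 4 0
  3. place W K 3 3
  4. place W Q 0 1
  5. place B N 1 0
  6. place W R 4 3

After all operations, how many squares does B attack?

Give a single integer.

Op 1: place BQ@(1,2)
Op 2: place WR@(4,0)
Op 3: place WK@(3,3)
Op 4: place WQ@(0,1)
Op 5: place BN@(1,0)
Op 6: place WR@(4,3)
Per-piece attacks for B:
  BN@(1,0): attacks (2,2) (3,1) (0,2)
  BQ@(1,2): attacks (1,3) (1,4) (1,1) (1,0) (2,2) (3,2) (4,2) (0,2) (2,3) (3,4) (2,1) (3,0) (0,3) (0,1) [ray(0,-1) blocked at (1,0); ray(-1,-1) blocked at (0,1)]
Union (15 distinct): (0,1) (0,2) (0,3) (1,0) (1,1) (1,3) (1,4) (2,1) (2,2) (2,3) (3,0) (3,1) (3,2) (3,4) (4,2)

Answer: 15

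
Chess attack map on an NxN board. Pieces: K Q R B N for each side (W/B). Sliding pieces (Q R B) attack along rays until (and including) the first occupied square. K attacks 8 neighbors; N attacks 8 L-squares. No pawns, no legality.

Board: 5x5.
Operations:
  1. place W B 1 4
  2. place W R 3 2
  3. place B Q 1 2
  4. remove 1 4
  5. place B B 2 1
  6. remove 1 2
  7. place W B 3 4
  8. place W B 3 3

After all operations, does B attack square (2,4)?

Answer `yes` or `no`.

Answer: no

Derivation:
Op 1: place WB@(1,4)
Op 2: place WR@(3,2)
Op 3: place BQ@(1,2)
Op 4: remove (1,4)
Op 5: place BB@(2,1)
Op 6: remove (1,2)
Op 7: place WB@(3,4)
Op 8: place WB@(3,3)
Per-piece attacks for B:
  BB@(2,1): attacks (3,2) (3,0) (1,2) (0,3) (1,0) [ray(1,1) blocked at (3,2)]
B attacks (2,4): no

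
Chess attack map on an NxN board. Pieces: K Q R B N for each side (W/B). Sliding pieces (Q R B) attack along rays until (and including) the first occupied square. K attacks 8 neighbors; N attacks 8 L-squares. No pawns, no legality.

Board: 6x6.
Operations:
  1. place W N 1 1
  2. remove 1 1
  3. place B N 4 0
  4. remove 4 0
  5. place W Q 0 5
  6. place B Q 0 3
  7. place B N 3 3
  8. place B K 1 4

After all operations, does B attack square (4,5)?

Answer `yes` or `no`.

Answer: yes

Derivation:
Op 1: place WN@(1,1)
Op 2: remove (1,1)
Op 3: place BN@(4,0)
Op 4: remove (4,0)
Op 5: place WQ@(0,5)
Op 6: place BQ@(0,3)
Op 7: place BN@(3,3)
Op 8: place BK@(1,4)
Per-piece attacks for B:
  BQ@(0,3): attacks (0,4) (0,5) (0,2) (0,1) (0,0) (1,3) (2,3) (3,3) (1,4) (1,2) (2,1) (3,0) [ray(0,1) blocked at (0,5); ray(1,0) blocked at (3,3); ray(1,1) blocked at (1,4)]
  BK@(1,4): attacks (1,5) (1,3) (2,4) (0,4) (2,5) (2,3) (0,5) (0,3)
  BN@(3,3): attacks (4,5) (5,4) (2,5) (1,4) (4,1) (5,2) (2,1) (1,2)
B attacks (4,5): yes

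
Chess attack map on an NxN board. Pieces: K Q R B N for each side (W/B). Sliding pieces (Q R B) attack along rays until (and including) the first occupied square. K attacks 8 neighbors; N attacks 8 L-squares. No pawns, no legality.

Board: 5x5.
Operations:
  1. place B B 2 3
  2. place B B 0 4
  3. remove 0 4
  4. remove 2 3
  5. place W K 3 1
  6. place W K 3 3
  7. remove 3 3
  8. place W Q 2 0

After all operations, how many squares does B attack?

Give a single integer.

Answer: 0

Derivation:
Op 1: place BB@(2,3)
Op 2: place BB@(0,4)
Op 3: remove (0,4)
Op 4: remove (2,3)
Op 5: place WK@(3,1)
Op 6: place WK@(3,3)
Op 7: remove (3,3)
Op 8: place WQ@(2,0)
Per-piece attacks for B:
Union (0 distinct): (none)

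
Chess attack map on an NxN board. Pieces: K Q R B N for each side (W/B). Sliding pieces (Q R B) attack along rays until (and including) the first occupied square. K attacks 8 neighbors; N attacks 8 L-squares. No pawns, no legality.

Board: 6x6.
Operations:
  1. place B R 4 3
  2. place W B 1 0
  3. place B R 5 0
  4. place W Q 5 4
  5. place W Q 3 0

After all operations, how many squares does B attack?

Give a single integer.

Answer: 14

Derivation:
Op 1: place BR@(4,3)
Op 2: place WB@(1,0)
Op 3: place BR@(5,0)
Op 4: place WQ@(5,4)
Op 5: place WQ@(3,0)
Per-piece attacks for B:
  BR@(4,3): attacks (4,4) (4,5) (4,2) (4,1) (4,0) (5,3) (3,3) (2,3) (1,3) (0,3)
  BR@(5,0): attacks (5,1) (5,2) (5,3) (5,4) (4,0) (3,0) [ray(0,1) blocked at (5,4); ray(-1,0) blocked at (3,0)]
Union (14 distinct): (0,3) (1,3) (2,3) (3,0) (3,3) (4,0) (4,1) (4,2) (4,4) (4,5) (5,1) (5,2) (5,3) (5,4)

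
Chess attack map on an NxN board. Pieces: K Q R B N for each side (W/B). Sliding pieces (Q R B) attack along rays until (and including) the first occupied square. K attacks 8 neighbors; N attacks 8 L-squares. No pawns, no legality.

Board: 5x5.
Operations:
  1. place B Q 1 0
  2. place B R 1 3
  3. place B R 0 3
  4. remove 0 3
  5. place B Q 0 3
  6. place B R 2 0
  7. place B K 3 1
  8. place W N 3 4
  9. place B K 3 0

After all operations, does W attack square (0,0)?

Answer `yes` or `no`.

Op 1: place BQ@(1,0)
Op 2: place BR@(1,3)
Op 3: place BR@(0,3)
Op 4: remove (0,3)
Op 5: place BQ@(0,3)
Op 6: place BR@(2,0)
Op 7: place BK@(3,1)
Op 8: place WN@(3,4)
Op 9: place BK@(3,0)
Per-piece attacks for W:
  WN@(3,4): attacks (4,2) (2,2) (1,3)
W attacks (0,0): no

Answer: no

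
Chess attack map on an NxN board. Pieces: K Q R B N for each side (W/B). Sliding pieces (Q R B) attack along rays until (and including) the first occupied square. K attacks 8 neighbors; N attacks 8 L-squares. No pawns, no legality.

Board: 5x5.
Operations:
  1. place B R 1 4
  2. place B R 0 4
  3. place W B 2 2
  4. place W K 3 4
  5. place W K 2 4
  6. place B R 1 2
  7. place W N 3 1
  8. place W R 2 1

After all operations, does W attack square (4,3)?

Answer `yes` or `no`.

Answer: yes

Derivation:
Op 1: place BR@(1,4)
Op 2: place BR@(0,4)
Op 3: place WB@(2,2)
Op 4: place WK@(3,4)
Op 5: place WK@(2,4)
Op 6: place BR@(1,2)
Op 7: place WN@(3,1)
Op 8: place WR@(2,1)
Per-piece attacks for W:
  WR@(2,1): attacks (2,2) (2,0) (3,1) (1,1) (0,1) [ray(0,1) blocked at (2,2); ray(1,0) blocked at (3,1)]
  WB@(2,2): attacks (3,3) (4,4) (3,1) (1,3) (0,4) (1,1) (0,0) [ray(1,-1) blocked at (3,1); ray(-1,1) blocked at (0,4)]
  WK@(2,4): attacks (2,3) (3,4) (1,4) (3,3) (1,3)
  WN@(3,1): attacks (4,3) (2,3) (1,2) (1,0)
  WK@(3,4): attacks (3,3) (4,4) (2,4) (4,3) (2,3)
W attacks (4,3): yes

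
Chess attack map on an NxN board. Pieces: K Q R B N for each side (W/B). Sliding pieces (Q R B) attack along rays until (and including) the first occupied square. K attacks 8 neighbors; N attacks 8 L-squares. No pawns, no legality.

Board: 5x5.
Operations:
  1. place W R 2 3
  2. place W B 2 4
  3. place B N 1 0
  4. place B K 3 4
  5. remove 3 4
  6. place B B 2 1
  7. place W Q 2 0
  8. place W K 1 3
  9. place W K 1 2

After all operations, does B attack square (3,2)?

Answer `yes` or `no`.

Op 1: place WR@(2,3)
Op 2: place WB@(2,4)
Op 3: place BN@(1,0)
Op 4: place BK@(3,4)
Op 5: remove (3,4)
Op 6: place BB@(2,1)
Op 7: place WQ@(2,0)
Op 8: place WK@(1,3)
Op 9: place WK@(1,2)
Per-piece attacks for B:
  BN@(1,0): attacks (2,2) (3,1) (0,2)
  BB@(2,1): attacks (3,2) (4,3) (3,0) (1,2) (1,0) [ray(-1,1) blocked at (1,2); ray(-1,-1) blocked at (1,0)]
B attacks (3,2): yes

Answer: yes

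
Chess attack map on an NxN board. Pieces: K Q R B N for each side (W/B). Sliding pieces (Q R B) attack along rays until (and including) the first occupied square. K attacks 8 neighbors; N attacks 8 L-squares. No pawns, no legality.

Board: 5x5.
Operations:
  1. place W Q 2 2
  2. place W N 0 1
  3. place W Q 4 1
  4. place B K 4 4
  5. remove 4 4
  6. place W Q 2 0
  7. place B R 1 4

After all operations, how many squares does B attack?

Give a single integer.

Answer: 8

Derivation:
Op 1: place WQ@(2,2)
Op 2: place WN@(0,1)
Op 3: place WQ@(4,1)
Op 4: place BK@(4,4)
Op 5: remove (4,4)
Op 6: place WQ@(2,0)
Op 7: place BR@(1,4)
Per-piece attacks for B:
  BR@(1,4): attacks (1,3) (1,2) (1,1) (1,0) (2,4) (3,4) (4,4) (0,4)
Union (8 distinct): (0,4) (1,0) (1,1) (1,2) (1,3) (2,4) (3,4) (4,4)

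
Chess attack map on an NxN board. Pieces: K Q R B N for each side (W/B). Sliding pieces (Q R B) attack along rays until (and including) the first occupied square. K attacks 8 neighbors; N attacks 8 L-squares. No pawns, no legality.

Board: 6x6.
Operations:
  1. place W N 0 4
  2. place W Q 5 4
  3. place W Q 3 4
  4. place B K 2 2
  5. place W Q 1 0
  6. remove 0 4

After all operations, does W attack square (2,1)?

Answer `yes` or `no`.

Answer: yes

Derivation:
Op 1: place WN@(0,4)
Op 2: place WQ@(5,4)
Op 3: place WQ@(3,4)
Op 4: place BK@(2,2)
Op 5: place WQ@(1,0)
Op 6: remove (0,4)
Per-piece attacks for W:
  WQ@(1,0): attacks (1,1) (1,2) (1,3) (1,4) (1,5) (2,0) (3,0) (4,0) (5,0) (0,0) (2,1) (3,2) (4,3) (5,4) (0,1) [ray(1,1) blocked at (5,4)]
  WQ@(3,4): attacks (3,5) (3,3) (3,2) (3,1) (3,0) (4,4) (5,4) (2,4) (1,4) (0,4) (4,5) (4,3) (5,2) (2,5) (2,3) (1,2) (0,1) [ray(1,0) blocked at (5,4)]
  WQ@(5,4): attacks (5,5) (5,3) (5,2) (5,1) (5,0) (4,4) (3,4) (4,5) (4,3) (3,2) (2,1) (1,0) [ray(-1,0) blocked at (3,4); ray(-1,-1) blocked at (1,0)]
W attacks (2,1): yes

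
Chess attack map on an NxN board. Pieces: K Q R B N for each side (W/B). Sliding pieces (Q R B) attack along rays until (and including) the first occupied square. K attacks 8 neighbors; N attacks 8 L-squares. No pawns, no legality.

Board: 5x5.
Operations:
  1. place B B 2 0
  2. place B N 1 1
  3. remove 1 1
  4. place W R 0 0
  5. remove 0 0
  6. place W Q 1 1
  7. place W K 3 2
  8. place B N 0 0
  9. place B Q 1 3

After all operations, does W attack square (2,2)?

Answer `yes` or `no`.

Op 1: place BB@(2,0)
Op 2: place BN@(1,1)
Op 3: remove (1,1)
Op 4: place WR@(0,0)
Op 5: remove (0,0)
Op 6: place WQ@(1,1)
Op 7: place WK@(3,2)
Op 8: place BN@(0,0)
Op 9: place BQ@(1,3)
Per-piece attacks for W:
  WQ@(1,1): attacks (1,2) (1,3) (1,0) (2,1) (3,1) (4,1) (0,1) (2,2) (3,3) (4,4) (2,0) (0,2) (0,0) [ray(0,1) blocked at (1,3); ray(1,-1) blocked at (2,0); ray(-1,-1) blocked at (0,0)]
  WK@(3,2): attacks (3,3) (3,1) (4,2) (2,2) (4,3) (4,1) (2,3) (2,1)
W attacks (2,2): yes

Answer: yes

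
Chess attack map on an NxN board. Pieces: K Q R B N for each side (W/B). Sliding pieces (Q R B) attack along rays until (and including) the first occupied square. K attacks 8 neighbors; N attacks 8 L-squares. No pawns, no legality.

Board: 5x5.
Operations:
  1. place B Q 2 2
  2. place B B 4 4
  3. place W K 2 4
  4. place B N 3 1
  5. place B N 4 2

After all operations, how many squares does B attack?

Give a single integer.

Answer: 20

Derivation:
Op 1: place BQ@(2,2)
Op 2: place BB@(4,4)
Op 3: place WK@(2,4)
Op 4: place BN@(3,1)
Op 5: place BN@(4,2)
Per-piece attacks for B:
  BQ@(2,2): attacks (2,3) (2,4) (2,1) (2,0) (3,2) (4,2) (1,2) (0,2) (3,3) (4,4) (3,1) (1,3) (0,4) (1,1) (0,0) [ray(0,1) blocked at (2,4); ray(1,0) blocked at (4,2); ray(1,1) blocked at (4,4); ray(1,-1) blocked at (3,1)]
  BN@(3,1): attacks (4,3) (2,3) (1,2) (1,0)
  BN@(4,2): attacks (3,4) (2,3) (3,0) (2,1)
  BB@(4,4): attacks (3,3) (2,2) [ray(-1,-1) blocked at (2,2)]
Union (20 distinct): (0,0) (0,2) (0,4) (1,0) (1,1) (1,2) (1,3) (2,0) (2,1) (2,2) (2,3) (2,4) (3,0) (3,1) (3,2) (3,3) (3,4) (4,2) (4,3) (4,4)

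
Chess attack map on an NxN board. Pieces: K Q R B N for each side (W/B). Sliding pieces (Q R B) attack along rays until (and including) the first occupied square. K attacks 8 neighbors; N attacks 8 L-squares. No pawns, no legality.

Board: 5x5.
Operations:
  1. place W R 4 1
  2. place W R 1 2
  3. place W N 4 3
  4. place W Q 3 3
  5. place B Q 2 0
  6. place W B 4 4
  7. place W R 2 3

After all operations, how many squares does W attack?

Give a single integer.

Answer: 22

Derivation:
Op 1: place WR@(4,1)
Op 2: place WR@(1,2)
Op 3: place WN@(4,3)
Op 4: place WQ@(3,3)
Op 5: place BQ@(2,0)
Op 6: place WB@(4,4)
Op 7: place WR@(2,3)
Per-piece attacks for W:
  WR@(1,2): attacks (1,3) (1,4) (1,1) (1,0) (2,2) (3,2) (4,2) (0,2)
  WR@(2,3): attacks (2,4) (2,2) (2,1) (2,0) (3,3) (1,3) (0,3) [ray(0,-1) blocked at (2,0); ray(1,0) blocked at (3,3)]
  WQ@(3,3): attacks (3,4) (3,2) (3,1) (3,0) (4,3) (2,3) (4,4) (4,2) (2,4) (2,2) (1,1) (0,0) [ray(1,0) blocked at (4,3); ray(-1,0) blocked at (2,3); ray(1,1) blocked at (4,4)]
  WR@(4,1): attacks (4,2) (4,3) (4,0) (3,1) (2,1) (1,1) (0,1) [ray(0,1) blocked at (4,3)]
  WN@(4,3): attacks (2,4) (3,1) (2,2)
  WB@(4,4): attacks (3,3) [ray(-1,-1) blocked at (3,3)]
Union (22 distinct): (0,0) (0,1) (0,2) (0,3) (1,0) (1,1) (1,3) (1,4) (2,0) (2,1) (2,2) (2,3) (2,4) (3,0) (3,1) (3,2) (3,3) (3,4) (4,0) (4,2) (4,3) (4,4)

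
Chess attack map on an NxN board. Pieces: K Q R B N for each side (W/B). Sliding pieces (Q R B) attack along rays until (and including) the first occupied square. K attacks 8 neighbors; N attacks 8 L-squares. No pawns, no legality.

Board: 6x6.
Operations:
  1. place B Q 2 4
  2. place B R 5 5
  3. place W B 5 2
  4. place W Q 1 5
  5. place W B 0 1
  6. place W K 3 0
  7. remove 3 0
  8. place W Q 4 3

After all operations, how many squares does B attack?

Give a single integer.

Op 1: place BQ@(2,4)
Op 2: place BR@(5,5)
Op 3: place WB@(5,2)
Op 4: place WQ@(1,5)
Op 5: place WB@(0,1)
Op 6: place WK@(3,0)
Op 7: remove (3,0)
Op 8: place WQ@(4,3)
Per-piece attacks for B:
  BQ@(2,4): attacks (2,5) (2,3) (2,2) (2,1) (2,0) (3,4) (4,4) (5,4) (1,4) (0,4) (3,5) (3,3) (4,2) (5,1) (1,5) (1,3) (0,2) [ray(-1,1) blocked at (1,5)]
  BR@(5,5): attacks (5,4) (5,3) (5,2) (4,5) (3,5) (2,5) (1,5) [ray(0,-1) blocked at (5,2); ray(-1,0) blocked at (1,5)]
Union (20 distinct): (0,2) (0,4) (1,3) (1,4) (1,5) (2,0) (2,1) (2,2) (2,3) (2,5) (3,3) (3,4) (3,5) (4,2) (4,4) (4,5) (5,1) (5,2) (5,3) (5,4)

Answer: 20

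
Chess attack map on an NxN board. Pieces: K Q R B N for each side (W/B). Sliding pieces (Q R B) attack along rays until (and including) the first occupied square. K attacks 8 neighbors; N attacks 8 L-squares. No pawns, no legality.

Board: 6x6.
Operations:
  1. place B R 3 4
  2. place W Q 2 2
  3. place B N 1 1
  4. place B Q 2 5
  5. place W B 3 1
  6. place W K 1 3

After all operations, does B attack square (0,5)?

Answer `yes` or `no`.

Answer: yes

Derivation:
Op 1: place BR@(3,4)
Op 2: place WQ@(2,2)
Op 3: place BN@(1,1)
Op 4: place BQ@(2,5)
Op 5: place WB@(3,1)
Op 6: place WK@(1,3)
Per-piece attacks for B:
  BN@(1,1): attacks (2,3) (3,2) (0,3) (3,0)
  BQ@(2,5): attacks (2,4) (2,3) (2,2) (3,5) (4,5) (5,5) (1,5) (0,5) (3,4) (1,4) (0,3) [ray(0,-1) blocked at (2,2); ray(1,-1) blocked at (3,4)]
  BR@(3,4): attacks (3,5) (3,3) (3,2) (3,1) (4,4) (5,4) (2,4) (1,4) (0,4) [ray(0,-1) blocked at (3,1)]
B attacks (0,5): yes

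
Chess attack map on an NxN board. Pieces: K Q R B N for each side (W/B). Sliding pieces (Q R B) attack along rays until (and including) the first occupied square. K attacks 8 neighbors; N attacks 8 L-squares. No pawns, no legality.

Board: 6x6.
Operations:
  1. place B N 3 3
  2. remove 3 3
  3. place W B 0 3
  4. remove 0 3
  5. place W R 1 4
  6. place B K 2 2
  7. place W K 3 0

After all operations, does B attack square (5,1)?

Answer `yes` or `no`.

Op 1: place BN@(3,3)
Op 2: remove (3,3)
Op 3: place WB@(0,3)
Op 4: remove (0,3)
Op 5: place WR@(1,4)
Op 6: place BK@(2,2)
Op 7: place WK@(3,0)
Per-piece attacks for B:
  BK@(2,2): attacks (2,3) (2,1) (3,2) (1,2) (3,3) (3,1) (1,3) (1,1)
B attacks (5,1): no

Answer: no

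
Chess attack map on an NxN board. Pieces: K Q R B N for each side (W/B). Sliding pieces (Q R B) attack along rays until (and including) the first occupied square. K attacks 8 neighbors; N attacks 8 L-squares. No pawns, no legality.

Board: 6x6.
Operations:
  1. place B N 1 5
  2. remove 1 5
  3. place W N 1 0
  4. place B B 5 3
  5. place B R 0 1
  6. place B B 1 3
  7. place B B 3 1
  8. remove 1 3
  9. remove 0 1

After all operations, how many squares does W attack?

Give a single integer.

Answer: 3

Derivation:
Op 1: place BN@(1,5)
Op 2: remove (1,5)
Op 3: place WN@(1,0)
Op 4: place BB@(5,3)
Op 5: place BR@(0,1)
Op 6: place BB@(1,3)
Op 7: place BB@(3,1)
Op 8: remove (1,3)
Op 9: remove (0,1)
Per-piece attacks for W:
  WN@(1,0): attacks (2,2) (3,1) (0,2)
Union (3 distinct): (0,2) (2,2) (3,1)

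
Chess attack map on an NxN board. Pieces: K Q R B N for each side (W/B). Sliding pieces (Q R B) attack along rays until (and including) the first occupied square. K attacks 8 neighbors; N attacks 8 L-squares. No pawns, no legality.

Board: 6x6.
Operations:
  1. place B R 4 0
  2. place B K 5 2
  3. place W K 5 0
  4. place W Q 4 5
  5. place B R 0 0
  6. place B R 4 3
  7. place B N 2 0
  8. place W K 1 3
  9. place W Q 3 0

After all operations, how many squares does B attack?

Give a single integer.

Op 1: place BR@(4,0)
Op 2: place BK@(5,2)
Op 3: place WK@(5,0)
Op 4: place WQ@(4,5)
Op 5: place BR@(0,0)
Op 6: place BR@(4,3)
Op 7: place BN@(2,0)
Op 8: place WK@(1,3)
Op 9: place WQ@(3,0)
Per-piece attacks for B:
  BR@(0,0): attacks (0,1) (0,2) (0,3) (0,4) (0,5) (1,0) (2,0) [ray(1,0) blocked at (2,0)]
  BN@(2,0): attacks (3,2) (4,1) (1,2) (0,1)
  BR@(4,0): attacks (4,1) (4,2) (4,3) (5,0) (3,0) [ray(0,1) blocked at (4,3); ray(1,0) blocked at (5,0); ray(-1,0) blocked at (3,0)]
  BR@(4,3): attacks (4,4) (4,5) (4,2) (4,1) (4,0) (5,3) (3,3) (2,3) (1,3) [ray(0,1) blocked at (4,5); ray(0,-1) blocked at (4,0); ray(-1,0) blocked at (1,3)]
  BK@(5,2): attacks (5,3) (5,1) (4,2) (4,3) (4,1)
Union (22 distinct): (0,1) (0,2) (0,3) (0,4) (0,5) (1,0) (1,2) (1,3) (2,0) (2,3) (3,0) (3,2) (3,3) (4,0) (4,1) (4,2) (4,3) (4,4) (4,5) (5,0) (5,1) (5,3)

Answer: 22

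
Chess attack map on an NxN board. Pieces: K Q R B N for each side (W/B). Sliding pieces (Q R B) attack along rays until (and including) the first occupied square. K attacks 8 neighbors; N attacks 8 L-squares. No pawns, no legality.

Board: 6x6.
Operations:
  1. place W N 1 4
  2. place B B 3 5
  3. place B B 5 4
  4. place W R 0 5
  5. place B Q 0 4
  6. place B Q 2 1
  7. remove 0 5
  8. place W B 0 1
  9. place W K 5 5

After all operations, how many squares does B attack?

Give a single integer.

Op 1: place WN@(1,4)
Op 2: place BB@(3,5)
Op 3: place BB@(5,4)
Op 4: place WR@(0,5)
Op 5: place BQ@(0,4)
Op 6: place BQ@(2,1)
Op 7: remove (0,5)
Op 8: place WB@(0,1)
Op 9: place WK@(5,5)
Per-piece attacks for B:
  BQ@(0,4): attacks (0,5) (0,3) (0,2) (0,1) (1,4) (1,5) (1,3) (2,2) (3,1) (4,0) [ray(0,-1) blocked at (0,1); ray(1,0) blocked at (1,4)]
  BQ@(2,1): attacks (2,2) (2,3) (2,4) (2,5) (2,0) (3,1) (4,1) (5,1) (1,1) (0,1) (3,2) (4,3) (5,4) (3,0) (1,2) (0,3) (1,0) [ray(-1,0) blocked at (0,1); ray(1,1) blocked at (5,4)]
  BB@(3,5): attacks (4,4) (5,3) (2,4) (1,3) (0,2)
  BB@(5,4): attacks (4,5) (4,3) (3,2) (2,1) [ray(-1,-1) blocked at (2,1)]
Union (27 distinct): (0,1) (0,2) (0,3) (0,5) (1,0) (1,1) (1,2) (1,3) (1,4) (1,5) (2,0) (2,1) (2,2) (2,3) (2,4) (2,5) (3,0) (3,1) (3,2) (4,0) (4,1) (4,3) (4,4) (4,5) (5,1) (5,3) (5,4)

Answer: 27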